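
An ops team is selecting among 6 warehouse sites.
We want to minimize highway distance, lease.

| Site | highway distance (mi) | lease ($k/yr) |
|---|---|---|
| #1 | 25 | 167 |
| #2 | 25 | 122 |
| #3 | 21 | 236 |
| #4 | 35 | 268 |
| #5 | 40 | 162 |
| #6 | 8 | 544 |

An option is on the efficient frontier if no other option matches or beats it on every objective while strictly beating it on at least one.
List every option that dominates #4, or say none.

#1, #2, #3

#1: highway distance 25≤35, lease 167≤268 — dominates #4.
#2: highway distance 25≤35, lease 122≤268 — dominates #4.
#3: highway distance 21≤35, lease 236≤268 — dominates #4.
Others (#5, #6) are each worse than #4 on at least one objective.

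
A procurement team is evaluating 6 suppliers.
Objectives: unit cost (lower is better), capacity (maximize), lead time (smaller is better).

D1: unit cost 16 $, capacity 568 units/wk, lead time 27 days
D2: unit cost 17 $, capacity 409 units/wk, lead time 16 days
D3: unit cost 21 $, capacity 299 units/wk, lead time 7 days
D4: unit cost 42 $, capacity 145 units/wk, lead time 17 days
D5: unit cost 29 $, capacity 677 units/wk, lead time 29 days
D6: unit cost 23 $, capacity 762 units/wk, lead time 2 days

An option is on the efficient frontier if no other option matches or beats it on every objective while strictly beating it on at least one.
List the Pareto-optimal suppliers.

D1, D2, D3, D6

D1: not dominated (best unit cost).
D2: not dominated.
D3: not dominated.
D4: dominated by D2 (unit cost 17≤42, capacity 409≥145, lead time 16≤17).
D5: dominated by D6 (unit cost 23≤29, capacity 762≥677, lead time 2≤29).
D6: not dominated (best capacity).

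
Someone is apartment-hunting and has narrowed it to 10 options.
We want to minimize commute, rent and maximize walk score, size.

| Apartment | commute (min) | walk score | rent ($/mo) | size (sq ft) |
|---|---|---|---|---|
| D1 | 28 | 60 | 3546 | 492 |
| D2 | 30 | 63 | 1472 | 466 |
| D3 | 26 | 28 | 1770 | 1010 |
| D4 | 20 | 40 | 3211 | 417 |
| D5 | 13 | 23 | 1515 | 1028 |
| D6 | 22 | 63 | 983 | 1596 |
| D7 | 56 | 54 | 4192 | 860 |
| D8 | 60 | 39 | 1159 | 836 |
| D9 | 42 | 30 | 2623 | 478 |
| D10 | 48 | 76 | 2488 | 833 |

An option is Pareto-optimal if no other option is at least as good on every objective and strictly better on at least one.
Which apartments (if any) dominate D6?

none

D1: worse on commute (28 vs 22).
D2: worse on commute (30 vs 22).
D3: worse on commute (26 vs 22).
D4: worse on walk score (40 vs 63).
D5: worse on walk score (23 vs 63).
D7: worse on commute (56 vs 22).
D8: worse on commute (60 vs 22).
D9: worse on commute (42 vs 22).
D10: worse on commute (48 vs 22).
No option dominates D6.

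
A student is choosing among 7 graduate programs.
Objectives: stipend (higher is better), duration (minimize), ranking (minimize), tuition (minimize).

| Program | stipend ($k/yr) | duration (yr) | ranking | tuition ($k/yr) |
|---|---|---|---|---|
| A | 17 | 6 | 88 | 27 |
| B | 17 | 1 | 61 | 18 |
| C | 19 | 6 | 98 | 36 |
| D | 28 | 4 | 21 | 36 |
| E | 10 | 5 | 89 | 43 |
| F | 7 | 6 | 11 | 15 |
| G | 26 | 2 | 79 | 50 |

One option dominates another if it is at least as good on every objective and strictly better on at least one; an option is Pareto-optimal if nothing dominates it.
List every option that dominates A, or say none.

B: stipend 17≥17, duration 1≤6, ranking 61≤88, tuition 18≤27 — dominates A.
Others (C, D, E, F, G) are each worse than A on at least one objective.

B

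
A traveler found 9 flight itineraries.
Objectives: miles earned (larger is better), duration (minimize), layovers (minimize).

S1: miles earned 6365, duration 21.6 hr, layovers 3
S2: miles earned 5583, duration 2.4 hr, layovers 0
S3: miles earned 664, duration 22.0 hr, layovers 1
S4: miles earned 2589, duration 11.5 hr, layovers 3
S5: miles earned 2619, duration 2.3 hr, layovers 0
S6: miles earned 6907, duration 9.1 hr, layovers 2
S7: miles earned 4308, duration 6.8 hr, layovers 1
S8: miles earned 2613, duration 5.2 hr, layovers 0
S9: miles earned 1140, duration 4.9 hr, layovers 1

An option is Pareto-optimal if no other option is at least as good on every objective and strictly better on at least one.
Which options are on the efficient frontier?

S1: dominated by S6 (miles earned 6907≥6365, duration 9.1≤21.6, layovers 2≤3).
S2: not dominated.
S3: dominated by S2 (miles earned 5583≥664, duration 2.4≤22.0, layovers 0≤1).
S4: dominated by S2 (miles earned 5583≥2589, duration 2.4≤11.5, layovers 0≤3).
S5: not dominated (best duration).
S6: not dominated (best miles earned).
S7: dominated by S2 (miles earned 5583≥4308, duration 2.4≤6.8, layovers 0≤1).
S8: dominated by S2 (miles earned 5583≥2613, duration 2.4≤5.2, layovers 0≤0).
S9: dominated by S2 (miles earned 5583≥1140, duration 2.4≤4.9, layovers 0≤1).

S2, S5, S6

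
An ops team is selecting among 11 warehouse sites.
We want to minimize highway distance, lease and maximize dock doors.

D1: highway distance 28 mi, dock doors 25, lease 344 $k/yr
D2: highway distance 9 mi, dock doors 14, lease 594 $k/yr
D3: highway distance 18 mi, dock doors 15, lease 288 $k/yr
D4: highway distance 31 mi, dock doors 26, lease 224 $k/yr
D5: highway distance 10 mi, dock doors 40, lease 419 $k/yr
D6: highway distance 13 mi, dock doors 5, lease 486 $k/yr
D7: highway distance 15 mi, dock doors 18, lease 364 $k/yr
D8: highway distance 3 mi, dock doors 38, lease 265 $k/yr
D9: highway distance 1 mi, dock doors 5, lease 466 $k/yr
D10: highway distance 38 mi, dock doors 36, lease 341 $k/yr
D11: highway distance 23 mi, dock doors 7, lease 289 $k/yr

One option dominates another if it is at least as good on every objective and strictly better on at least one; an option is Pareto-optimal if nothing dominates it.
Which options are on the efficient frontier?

D1: dominated by D8 (highway distance 3≤28, dock doors 38≥25, lease 265≤344).
D2: dominated by D8 (highway distance 3≤9, dock doors 38≥14, lease 265≤594).
D3: dominated by D8 (highway distance 3≤18, dock doors 38≥15, lease 265≤288).
D4: not dominated (best lease).
D5: not dominated (best dock doors).
D6: dominated by D5 (highway distance 10≤13, dock doors 40≥5, lease 419≤486).
D7: dominated by D8 (highway distance 3≤15, dock doors 38≥18, lease 265≤364).
D8: not dominated.
D9: not dominated (best highway distance).
D10: dominated by D8 (highway distance 3≤38, dock doors 38≥36, lease 265≤341).
D11: dominated by D3 (highway distance 18≤23, dock doors 15≥7, lease 288≤289).

D4, D5, D8, D9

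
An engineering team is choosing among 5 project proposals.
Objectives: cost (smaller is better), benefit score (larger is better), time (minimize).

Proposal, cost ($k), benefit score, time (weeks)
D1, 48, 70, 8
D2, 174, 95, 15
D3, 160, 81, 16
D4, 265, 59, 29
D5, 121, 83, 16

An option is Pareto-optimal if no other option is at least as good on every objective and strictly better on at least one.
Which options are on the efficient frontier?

D1, D2, D5

D1: not dominated (best cost).
D2: not dominated (best benefit score).
D3: dominated by D5 (cost 121≤160, benefit score 83≥81, time 16≤16).
D4: dominated by D1 (cost 48≤265, benefit score 70≥59, time 8≤29).
D5: not dominated.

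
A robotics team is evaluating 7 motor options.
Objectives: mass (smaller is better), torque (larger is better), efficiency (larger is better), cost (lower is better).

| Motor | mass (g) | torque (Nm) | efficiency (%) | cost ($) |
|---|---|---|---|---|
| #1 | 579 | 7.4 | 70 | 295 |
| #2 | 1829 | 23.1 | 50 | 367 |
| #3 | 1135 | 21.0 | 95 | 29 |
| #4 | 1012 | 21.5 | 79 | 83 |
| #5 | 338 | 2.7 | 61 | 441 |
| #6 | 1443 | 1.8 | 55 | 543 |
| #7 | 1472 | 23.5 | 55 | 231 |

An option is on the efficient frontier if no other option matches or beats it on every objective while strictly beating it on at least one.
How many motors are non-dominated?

5

#1: not dominated.
#2: dominated by #7 (mass 1472≤1829, torque 23.5≥23.1, efficiency 55≥50, cost 231≤367).
#3: not dominated (best efficiency).
#4: not dominated.
#5: not dominated (best mass).
#6: dominated by #1 (mass 579≤1443, torque 7.4≥1.8, efficiency 70≥55, cost 295≤543).
#7: not dominated (best torque).
Pareto-optimal: #1, #3, #4, #5, #7 → 5.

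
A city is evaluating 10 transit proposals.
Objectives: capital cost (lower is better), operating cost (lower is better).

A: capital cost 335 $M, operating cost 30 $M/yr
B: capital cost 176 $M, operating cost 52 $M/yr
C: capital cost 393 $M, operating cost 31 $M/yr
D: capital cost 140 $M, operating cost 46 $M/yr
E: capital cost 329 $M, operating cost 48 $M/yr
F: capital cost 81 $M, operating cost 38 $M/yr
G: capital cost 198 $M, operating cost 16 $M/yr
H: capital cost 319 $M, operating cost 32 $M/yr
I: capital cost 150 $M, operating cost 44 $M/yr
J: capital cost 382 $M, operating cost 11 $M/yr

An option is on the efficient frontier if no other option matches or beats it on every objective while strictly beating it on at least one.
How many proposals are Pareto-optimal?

3

A: dominated by G (capital cost 198≤335, operating cost 16≤30).
B: dominated by D (capital cost 140≤176, operating cost 46≤52).
C: dominated by A (capital cost 335≤393, operating cost 30≤31).
D: dominated by F (capital cost 81≤140, operating cost 38≤46).
E: dominated by D (capital cost 140≤329, operating cost 46≤48).
F: not dominated (best capital cost).
G: not dominated.
H: dominated by G (capital cost 198≤319, operating cost 16≤32).
I: dominated by F (capital cost 81≤150, operating cost 38≤44).
J: not dominated (best operating cost).
Pareto-optimal: F, G, J → 3.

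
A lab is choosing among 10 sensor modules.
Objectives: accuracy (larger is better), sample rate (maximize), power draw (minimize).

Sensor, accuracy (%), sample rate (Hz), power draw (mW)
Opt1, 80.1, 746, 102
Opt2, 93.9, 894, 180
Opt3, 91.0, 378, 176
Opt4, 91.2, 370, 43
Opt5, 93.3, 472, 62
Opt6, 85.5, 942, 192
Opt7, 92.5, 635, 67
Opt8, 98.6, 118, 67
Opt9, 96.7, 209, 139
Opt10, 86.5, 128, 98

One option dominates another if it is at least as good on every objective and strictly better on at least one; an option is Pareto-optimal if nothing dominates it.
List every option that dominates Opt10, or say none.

Opt4: accuracy 91.2≥86.5, sample rate 370≥128, power draw 43≤98 — dominates Opt10.
Opt5: accuracy 93.3≥86.5, sample rate 472≥128, power draw 62≤98 — dominates Opt10.
Opt7: accuracy 92.5≥86.5, sample rate 635≥128, power draw 67≤98 — dominates Opt10.
Others (Opt1, Opt2, Opt3, Opt6, Opt8, Opt9) are each worse than Opt10 on at least one objective.

Opt4, Opt5, Opt7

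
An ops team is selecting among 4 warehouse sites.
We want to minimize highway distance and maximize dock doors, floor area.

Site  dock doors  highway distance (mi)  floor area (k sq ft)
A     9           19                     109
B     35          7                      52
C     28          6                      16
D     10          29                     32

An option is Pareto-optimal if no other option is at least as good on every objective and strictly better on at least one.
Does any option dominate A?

No

B: worse on floor area (52 vs 109).
C: worse on floor area (16 vs 109).
D: worse on highway distance (29 vs 19).
No option is at least as good as A on every objective and strictly better on one.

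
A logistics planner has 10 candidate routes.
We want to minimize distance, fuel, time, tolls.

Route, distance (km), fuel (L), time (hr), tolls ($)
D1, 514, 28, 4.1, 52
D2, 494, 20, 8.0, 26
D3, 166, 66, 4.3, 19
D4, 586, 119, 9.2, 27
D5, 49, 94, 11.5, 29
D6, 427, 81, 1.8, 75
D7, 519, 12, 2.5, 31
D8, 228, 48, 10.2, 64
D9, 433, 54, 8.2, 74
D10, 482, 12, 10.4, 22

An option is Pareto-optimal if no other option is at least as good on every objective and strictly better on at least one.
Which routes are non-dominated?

D1, D2, D3, D5, D6, D7, D8, D9, D10

D1: not dominated.
D2: not dominated.
D3: not dominated (best tolls).
D4: dominated by D2 (distance 494≤586, fuel 20≤119, time 8.0≤9.2, tolls 26≤27).
D5: not dominated (best distance).
D6: not dominated (best time).
D7: not dominated.
D8: not dominated.
D9: not dominated.
D10: not dominated.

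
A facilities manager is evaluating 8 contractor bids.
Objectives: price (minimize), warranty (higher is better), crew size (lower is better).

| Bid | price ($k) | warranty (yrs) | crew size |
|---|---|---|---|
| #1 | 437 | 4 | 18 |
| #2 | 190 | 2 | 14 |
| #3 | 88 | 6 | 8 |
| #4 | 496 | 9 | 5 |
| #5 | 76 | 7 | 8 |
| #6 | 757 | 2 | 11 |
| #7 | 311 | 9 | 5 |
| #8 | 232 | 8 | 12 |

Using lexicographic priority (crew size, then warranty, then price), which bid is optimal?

#7

First minimize crew size: best is 5, kept {#4, #7}.
Then maximize warranty: best is 9, kept {#4, #7}.
Then minimize price: best is 311, kept {#7}.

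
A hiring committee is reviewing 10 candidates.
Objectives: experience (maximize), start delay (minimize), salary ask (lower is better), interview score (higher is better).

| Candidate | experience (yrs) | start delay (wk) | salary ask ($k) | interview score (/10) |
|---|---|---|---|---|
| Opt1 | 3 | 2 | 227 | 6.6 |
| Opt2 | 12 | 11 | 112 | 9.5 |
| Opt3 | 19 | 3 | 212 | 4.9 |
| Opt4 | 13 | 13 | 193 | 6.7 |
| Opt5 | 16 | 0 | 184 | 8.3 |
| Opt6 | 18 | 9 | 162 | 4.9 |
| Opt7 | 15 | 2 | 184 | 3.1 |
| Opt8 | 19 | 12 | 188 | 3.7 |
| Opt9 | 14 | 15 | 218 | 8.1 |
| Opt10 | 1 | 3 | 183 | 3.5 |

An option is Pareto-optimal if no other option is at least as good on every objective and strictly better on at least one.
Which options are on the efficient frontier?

Opt2, Opt3, Opt5, Opt6, Opt8, Opt10

Opt1: dominated by Opt5 (experience 16≥3, start delay 0≤2, salary ask 184≤227, interview score 8.3≥6.6).
Opt2: not dominated (best salary ask).
Opt3: not dominated.
Opt4: dominated by Opt5 (experience 16≥13, start delay 0≤13, salary ask 184≤193, interview score 8.3≥6.7).
Opt5: not dominated (best start delay).
Opt6: not dominated.
Opt7: dominated by Opt5 (experience 16≥15, start delay 0≤2, salary ask 184≤184, interview score 8.3≥3.1).
Opt8: not dominated.
Opt9: dominated by Opt5 (experience 16≥14, start delay 0≤15, salary ask 184≤218, interview score 8.3≥8.1).
Opt10: not dominated.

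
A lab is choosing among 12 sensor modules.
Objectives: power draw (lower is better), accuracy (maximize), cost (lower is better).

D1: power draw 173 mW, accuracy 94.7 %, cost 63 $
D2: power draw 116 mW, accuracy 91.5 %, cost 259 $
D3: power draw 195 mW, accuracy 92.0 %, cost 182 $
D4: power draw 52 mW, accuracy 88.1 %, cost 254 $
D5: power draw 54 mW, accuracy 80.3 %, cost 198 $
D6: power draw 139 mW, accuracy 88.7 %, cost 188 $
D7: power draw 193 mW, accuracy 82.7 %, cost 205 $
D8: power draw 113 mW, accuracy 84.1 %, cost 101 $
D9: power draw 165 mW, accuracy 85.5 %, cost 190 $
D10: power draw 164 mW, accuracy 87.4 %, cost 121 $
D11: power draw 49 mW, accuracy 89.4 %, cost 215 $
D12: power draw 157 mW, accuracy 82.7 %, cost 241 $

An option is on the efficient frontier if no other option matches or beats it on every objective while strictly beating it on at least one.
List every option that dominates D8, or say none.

none

D1: worse on power draw (173 vs 113).
D2: worse on power draw (116 vs 113).
D3: worse on power draw (195 vs 113).
D4: worse on cost (254 vs 101).
D5: worse on accuracy (80.3 vs 84.1).
D6: worse on power draw (139 vs 113).
D7: worse on power draw (193 vs 113).
D9: worse on power draw (165 vs 113).
D10: worse on power draw (164 vs 113).
D11: worse on cost (215 vs 101).
D12: worse on power draw (157 vs 113).
No option dominates D8.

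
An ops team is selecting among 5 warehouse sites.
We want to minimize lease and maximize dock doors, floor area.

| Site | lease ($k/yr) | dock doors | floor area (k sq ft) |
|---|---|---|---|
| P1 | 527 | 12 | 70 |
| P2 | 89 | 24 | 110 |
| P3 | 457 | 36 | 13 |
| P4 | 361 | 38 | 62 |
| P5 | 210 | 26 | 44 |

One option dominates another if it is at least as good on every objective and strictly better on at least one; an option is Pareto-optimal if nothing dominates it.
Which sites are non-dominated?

P2, P4, P5

P1: dominated by P2 (lease 89≤527, dock doors 24≥12, floor area 110≥70).
P2: not dominated (best lease).
P3: dominated by P4 (lease 361≤457, dock doors 38≥36, floor area 62≥13).
P4: not dominated (best dock doors).
P5: not dominated.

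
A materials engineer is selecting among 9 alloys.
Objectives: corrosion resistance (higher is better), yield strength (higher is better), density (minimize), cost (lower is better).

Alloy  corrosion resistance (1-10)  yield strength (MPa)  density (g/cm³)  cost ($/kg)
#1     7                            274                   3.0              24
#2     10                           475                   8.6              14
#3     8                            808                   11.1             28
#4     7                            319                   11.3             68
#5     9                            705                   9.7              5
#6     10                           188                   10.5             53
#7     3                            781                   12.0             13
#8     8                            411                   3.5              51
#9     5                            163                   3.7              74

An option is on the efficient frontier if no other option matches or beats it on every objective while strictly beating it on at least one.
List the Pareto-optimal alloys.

#1: not dominated (best density).
#2: not dominated.
#3: not dominated (best yield strength).
#4: dominated by #2 (corrosion resistance 10≥7, yield strength 475≥319, density 8.6≤11.3, cost 14≤68).
#5: not dominated (best cost).
#6: dominated by #2 (corrosion resistance 10≥10, yield strength 475≥188, density 8.6≤10.5, cost 14≤53).
#7: not dominated.
#8: not dominated.
#9: dominated by #1 (corrosion resistance 7≥5, yield strength 274≥163, density 3.0≤3.7, cost 24≤74).

#1, #2, #3, #5, #7, #8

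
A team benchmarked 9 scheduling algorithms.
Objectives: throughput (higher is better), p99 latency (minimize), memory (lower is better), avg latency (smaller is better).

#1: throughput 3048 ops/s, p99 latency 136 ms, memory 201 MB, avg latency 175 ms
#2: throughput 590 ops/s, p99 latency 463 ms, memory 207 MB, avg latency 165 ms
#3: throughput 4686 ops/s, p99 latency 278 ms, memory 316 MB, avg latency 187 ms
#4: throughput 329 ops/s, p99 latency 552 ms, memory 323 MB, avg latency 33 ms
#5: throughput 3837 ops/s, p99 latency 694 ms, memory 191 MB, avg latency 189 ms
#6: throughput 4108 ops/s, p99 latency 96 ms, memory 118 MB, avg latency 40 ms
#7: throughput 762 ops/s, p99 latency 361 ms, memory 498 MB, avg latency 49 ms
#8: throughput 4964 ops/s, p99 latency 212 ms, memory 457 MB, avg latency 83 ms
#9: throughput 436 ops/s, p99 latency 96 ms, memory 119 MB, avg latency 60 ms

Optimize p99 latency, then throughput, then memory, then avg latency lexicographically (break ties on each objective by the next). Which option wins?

First minimize p99 latency: best is 96, kept {#6, #9}.
Then maximize throughput: best is 4108, kept {#6}.

#6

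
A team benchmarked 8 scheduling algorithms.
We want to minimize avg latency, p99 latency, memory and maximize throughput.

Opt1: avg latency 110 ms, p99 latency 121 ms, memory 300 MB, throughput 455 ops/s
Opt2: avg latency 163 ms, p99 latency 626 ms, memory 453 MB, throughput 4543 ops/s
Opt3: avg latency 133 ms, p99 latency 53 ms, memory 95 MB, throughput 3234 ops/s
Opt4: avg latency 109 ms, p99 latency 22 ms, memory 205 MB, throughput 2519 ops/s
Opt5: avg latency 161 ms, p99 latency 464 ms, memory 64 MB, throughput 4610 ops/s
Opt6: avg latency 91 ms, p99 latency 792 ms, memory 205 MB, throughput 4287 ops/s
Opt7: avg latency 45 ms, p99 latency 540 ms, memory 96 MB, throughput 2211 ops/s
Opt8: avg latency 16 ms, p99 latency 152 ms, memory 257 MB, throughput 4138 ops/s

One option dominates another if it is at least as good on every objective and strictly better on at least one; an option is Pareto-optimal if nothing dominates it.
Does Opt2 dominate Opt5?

Opt2 vs Opt5: Opt2 is worse on avg latency (163 vs 161), so it does not dominate Opt5.

No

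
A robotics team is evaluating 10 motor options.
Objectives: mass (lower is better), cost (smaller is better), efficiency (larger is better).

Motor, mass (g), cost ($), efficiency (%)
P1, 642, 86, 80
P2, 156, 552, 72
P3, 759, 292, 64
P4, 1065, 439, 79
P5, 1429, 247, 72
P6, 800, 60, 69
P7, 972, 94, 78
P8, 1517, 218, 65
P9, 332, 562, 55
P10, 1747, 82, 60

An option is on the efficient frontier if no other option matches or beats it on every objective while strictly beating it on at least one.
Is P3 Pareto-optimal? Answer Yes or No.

No

P1 vs P3: mass 642≤759, cost 86≤292, efficiency 80≥64 — P1 is at least as good on every objective and strictly better on at least one, so P1 dominates P3.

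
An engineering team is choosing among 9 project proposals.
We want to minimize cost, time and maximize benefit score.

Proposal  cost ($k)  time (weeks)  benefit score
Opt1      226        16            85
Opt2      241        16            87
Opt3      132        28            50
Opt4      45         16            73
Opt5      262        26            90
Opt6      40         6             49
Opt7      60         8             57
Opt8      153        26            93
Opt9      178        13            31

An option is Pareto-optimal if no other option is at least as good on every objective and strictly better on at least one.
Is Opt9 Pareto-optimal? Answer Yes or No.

No

Opt6 vs Opt9: cost 40≤178, time 6≤13, benefit score 49≥31 — Opt6 is at least as good on every objective and strictly better on at least one, so Opt6 dominates Opt9.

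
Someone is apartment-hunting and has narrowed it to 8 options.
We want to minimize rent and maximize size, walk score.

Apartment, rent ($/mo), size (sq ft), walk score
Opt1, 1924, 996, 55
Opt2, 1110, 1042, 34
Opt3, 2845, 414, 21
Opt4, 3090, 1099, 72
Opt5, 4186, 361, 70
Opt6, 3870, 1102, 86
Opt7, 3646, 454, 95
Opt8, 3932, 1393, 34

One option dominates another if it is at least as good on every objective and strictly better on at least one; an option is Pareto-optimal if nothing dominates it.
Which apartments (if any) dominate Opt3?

Opt1: rent 1924≤2845, size 996≥414, walk score 55≥21 — dominates Opt3.
Opt2: rent 1110≤2845, size 1042≥414, walk score 34≥21 — dominates Opt3.
Others (Opt4, Opt5, Opt6, Opt7, Opt8) are each worse than Opt3 on at least one objective.

Opt1, Opt2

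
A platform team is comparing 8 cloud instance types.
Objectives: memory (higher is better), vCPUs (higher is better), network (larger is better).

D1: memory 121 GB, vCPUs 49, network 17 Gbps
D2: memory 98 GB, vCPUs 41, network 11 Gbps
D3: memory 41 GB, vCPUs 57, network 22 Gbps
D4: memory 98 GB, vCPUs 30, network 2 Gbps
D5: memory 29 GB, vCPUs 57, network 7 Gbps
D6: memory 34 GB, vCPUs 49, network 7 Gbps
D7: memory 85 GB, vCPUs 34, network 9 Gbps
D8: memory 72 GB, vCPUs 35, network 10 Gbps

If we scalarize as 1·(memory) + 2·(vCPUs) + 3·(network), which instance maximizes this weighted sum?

D1: 1·121 + 2·49 + 3·17 = 270
D2: 1·98 + 2·41 + 3·11 = 213
D3: 1·41 + 2·57 + 3·22 = 221
D4: 1·98 + 2·30 + 3·2 = 164
D5: 1·29 + 2·57 + 3·7 = 164
D6: 1·34 + 2·49 + 3·7 = 153
D7: 1·85 + 2·34 + 3·9 = 180
D8: 1·72 + 2·35 + 3·10 = 172
Highest: D1 at 270.

D1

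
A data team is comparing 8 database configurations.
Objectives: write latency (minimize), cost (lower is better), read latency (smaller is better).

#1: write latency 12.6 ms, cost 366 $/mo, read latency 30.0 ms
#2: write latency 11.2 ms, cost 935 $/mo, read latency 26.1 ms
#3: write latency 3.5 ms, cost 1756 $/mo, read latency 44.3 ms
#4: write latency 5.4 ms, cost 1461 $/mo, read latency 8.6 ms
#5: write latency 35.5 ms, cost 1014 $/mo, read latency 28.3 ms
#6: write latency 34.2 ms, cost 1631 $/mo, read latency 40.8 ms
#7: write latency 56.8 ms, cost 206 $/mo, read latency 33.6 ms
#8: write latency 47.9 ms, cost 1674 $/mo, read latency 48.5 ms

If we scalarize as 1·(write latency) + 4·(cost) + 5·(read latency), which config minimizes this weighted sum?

#7

#1: 1·12.6 + 4·366 + 5·30.0 = 1626.6
#2: 1·11.2 + 4·935 + 5·26.1 = 3881.7
#3: 1·3.5 + 4·1756 + 5·44.3 = 7249.0
#4: 1·5.4 + 4·1461 + 5·8.6 = 5892.4
#5: 1·35.5 + 4·1014 + 5·28.3 = 4233.0
#6: 1·34.2 + 4·1631 + 5·40.8 = 6762.2
#7: 1·56.8 + 4·206 + 5·33.6 = 1048.8
#8: 1·47.9 + 4·1674 + 5·48.5 = 6986.4
Lowest: #7 at 1048.8.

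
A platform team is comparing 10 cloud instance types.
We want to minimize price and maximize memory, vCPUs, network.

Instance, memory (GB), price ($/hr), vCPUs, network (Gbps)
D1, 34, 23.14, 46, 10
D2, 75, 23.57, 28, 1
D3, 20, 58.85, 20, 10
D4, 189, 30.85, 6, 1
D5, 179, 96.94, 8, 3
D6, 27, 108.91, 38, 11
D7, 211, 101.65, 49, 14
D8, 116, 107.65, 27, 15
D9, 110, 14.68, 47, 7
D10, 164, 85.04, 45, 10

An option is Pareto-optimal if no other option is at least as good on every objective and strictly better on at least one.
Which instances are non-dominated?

D1, D4, D5, D7, D8, D9, D10

D1: not dominated.
D2: dominated by D9 (memory 110≥75, price 14.68≤23.57, vCPUs 47≥28, network 7≥1).
D3: dominated by D1 (memory 34≥20, price 23.14≤58.85, vCPUs 46≥20, network 10≥10).
D4: not dominated.
D5: not dominated.
D6: dominated by D7 (memory 211≥27, price 101.65≤108.91, vCPUs 49≥38, network 14≥11).
D7: not dominated (best memory).
D8: not dominated (best network).
D9: not dominated (best price).
D10: not dominated.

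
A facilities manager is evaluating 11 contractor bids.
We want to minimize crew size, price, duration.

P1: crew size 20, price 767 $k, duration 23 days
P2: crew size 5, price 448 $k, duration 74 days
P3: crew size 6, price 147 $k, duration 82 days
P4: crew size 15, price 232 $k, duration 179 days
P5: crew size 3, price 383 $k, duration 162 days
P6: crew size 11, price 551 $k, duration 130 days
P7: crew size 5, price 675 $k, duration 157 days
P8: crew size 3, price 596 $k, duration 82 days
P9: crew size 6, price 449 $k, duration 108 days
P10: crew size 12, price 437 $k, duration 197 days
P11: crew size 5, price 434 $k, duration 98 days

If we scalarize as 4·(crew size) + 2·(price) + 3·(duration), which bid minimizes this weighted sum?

P3

P1: 4·20 + 2·767 + 3·23 = 1683
P2: 4·5 + 2·448 + 3·74 = 1138
P3: 4·6 + 2·147 + 3·82 = 564
P4: 4·15 + 2·232 + 3·179 = 1061
P5: 4·3 + 2·383 + 3·162 = 1264
P6: 4·11 + 2·551 + 3·130 = 1536
P7: 4·5 + 2·675 + 3·157 = 1841
P8: 4·3 + 2·596 + 3·82 = 1450
P9: 4·6 + 2·449 + 3·108 = 1246
P10: 4·12 + 2·437 + 3·197 = 1513
P11: 4·5 + 2·434 + 3·98 = 1182
Lowest: P3 at 564.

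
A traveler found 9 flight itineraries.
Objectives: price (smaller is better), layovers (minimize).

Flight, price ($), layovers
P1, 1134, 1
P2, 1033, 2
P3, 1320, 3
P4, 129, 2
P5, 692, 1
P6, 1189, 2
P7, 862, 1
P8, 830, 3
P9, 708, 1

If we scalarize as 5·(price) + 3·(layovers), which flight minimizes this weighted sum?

P4

P1: 5·1134 + 3·1 = 5673
P2: 5·1033 + 3·2 = 5171
P3: 5·1320 + 3·3 = 6609
P4: 5·129 + 3·2 = 651
P5: 5·692 + 3·1 = 3463
P6: 5·1189 + 3·2 = 5951
P7: 5·862 + 3·1 = 4313
P8: 5·830 + 3·3 = 4159
P9: 5·708 + 3·1 = 3543
Lowest: P4 at 651.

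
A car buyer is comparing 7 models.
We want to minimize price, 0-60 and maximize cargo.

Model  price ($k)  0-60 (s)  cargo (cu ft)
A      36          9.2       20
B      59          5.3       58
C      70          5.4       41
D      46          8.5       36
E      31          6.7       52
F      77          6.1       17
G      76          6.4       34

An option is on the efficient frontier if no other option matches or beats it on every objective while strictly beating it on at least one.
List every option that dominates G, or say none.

B, C

B: price 59≤76, 0-60 5.3≤6.4, cargo 58≥34 — dominates G.
C: price 70≤76, 0-60 5.4≤6.4, cargo 41≥34 — dominates G.
Others (A, D, E, F) are each worse than G on at least one objective.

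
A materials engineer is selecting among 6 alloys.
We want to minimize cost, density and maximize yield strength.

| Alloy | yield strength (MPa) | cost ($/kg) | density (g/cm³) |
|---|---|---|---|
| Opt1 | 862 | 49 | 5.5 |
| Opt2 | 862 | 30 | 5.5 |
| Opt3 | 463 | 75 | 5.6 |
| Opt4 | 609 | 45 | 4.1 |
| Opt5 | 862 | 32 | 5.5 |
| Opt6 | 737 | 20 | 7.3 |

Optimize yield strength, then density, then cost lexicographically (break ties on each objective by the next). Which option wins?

First maximize yield strength: best is 862, kept {Opt1, Opt2, Opt5}.
Then minimize density: best is 5.5, kept {Opt1, Opt2, Opt5}.
Then minimize cost: best is 30, kept {Opt2}.

Opt2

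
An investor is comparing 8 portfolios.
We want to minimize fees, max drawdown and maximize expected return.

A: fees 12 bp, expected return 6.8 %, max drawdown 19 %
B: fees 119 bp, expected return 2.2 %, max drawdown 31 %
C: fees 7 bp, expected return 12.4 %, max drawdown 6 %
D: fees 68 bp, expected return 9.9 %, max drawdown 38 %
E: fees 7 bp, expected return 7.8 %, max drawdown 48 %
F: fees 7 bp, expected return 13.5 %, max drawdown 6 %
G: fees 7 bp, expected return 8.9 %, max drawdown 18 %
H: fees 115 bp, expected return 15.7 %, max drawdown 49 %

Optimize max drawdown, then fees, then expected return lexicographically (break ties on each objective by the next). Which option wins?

First minimize max drawdown: best is 6, kept {C, F}.
Then minimize fees: best is 7, kept {C, F}.
Then maximize expected return: best is 13.5, kept {F}.

F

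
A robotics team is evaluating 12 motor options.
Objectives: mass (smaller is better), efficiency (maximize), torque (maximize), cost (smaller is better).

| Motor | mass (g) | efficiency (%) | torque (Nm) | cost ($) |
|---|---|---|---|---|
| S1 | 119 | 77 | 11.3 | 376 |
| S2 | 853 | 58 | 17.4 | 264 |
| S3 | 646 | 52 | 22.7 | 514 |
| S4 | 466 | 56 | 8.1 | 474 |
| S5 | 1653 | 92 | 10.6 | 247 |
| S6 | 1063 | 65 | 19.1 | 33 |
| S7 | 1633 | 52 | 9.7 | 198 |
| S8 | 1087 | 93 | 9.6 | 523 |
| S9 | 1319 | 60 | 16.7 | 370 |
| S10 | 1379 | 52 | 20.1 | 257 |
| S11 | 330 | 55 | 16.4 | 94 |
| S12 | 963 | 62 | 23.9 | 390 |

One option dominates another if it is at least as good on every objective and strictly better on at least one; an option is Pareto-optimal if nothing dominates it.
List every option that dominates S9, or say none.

S6: mass 1063≤1319, efficiency 65≥60, torque 19.1≥16.7, cost 33≤370 — dominates S9.
Others (S1, S2, S3, S4, S5, S7, S8, S10, S11, S12) are each worse than S9 on at least one objective.

S6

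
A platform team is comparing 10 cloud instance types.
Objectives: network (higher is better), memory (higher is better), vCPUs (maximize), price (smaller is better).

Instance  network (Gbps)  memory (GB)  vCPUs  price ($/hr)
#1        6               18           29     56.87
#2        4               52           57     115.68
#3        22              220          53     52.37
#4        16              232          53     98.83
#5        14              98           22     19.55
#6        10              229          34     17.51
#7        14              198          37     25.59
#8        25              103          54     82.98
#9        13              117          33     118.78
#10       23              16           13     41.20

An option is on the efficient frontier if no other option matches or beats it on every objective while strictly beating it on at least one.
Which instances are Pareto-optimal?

#1: dominated by #3 (network 22≥6, memory 220≥18, vCPUs 53≥29, price 52.37≤56.87).
#2: not dominated (best vCPUs).
#3: not dominated.
#4: not dominated (best memory).
#5: not dominated.
#6: not dominated (best price).
#7: not dominated.
#8: not dominated (best network).
#9: dominated by #3 (network 22≥13, memory 220≥117, vCPUs 53≥33, price 52.37≤118.78).
#10: not dominated.

#2, #3, #4, #5, #6, #7, #8, #10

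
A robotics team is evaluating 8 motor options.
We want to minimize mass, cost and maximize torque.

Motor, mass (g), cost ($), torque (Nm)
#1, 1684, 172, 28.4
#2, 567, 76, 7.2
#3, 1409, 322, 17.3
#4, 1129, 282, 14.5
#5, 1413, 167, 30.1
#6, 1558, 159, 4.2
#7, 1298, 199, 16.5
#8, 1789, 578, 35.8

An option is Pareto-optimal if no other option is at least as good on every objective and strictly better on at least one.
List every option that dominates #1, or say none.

#5

#5: mass 1413≤1684, cost 167≤172, torque 30.1≥28.4 — dominates #1.
Others (#2, #3, #4, #6, #7, #8) are each worse than #1 on at least one objective.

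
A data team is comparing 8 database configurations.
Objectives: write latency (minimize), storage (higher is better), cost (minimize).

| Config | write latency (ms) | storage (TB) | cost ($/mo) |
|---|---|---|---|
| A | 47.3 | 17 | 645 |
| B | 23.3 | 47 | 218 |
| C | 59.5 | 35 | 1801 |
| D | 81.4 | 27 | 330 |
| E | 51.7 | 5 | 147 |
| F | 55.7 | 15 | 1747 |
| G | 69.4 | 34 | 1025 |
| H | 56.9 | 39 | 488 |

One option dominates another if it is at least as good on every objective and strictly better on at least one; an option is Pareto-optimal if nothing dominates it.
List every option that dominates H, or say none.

B

B: write latency 23.3≤56.9, storage 47≥39, cost 218≤488 — dominates H.
Others (A, C, D, E, F, G) are each worse than H on at least one objective.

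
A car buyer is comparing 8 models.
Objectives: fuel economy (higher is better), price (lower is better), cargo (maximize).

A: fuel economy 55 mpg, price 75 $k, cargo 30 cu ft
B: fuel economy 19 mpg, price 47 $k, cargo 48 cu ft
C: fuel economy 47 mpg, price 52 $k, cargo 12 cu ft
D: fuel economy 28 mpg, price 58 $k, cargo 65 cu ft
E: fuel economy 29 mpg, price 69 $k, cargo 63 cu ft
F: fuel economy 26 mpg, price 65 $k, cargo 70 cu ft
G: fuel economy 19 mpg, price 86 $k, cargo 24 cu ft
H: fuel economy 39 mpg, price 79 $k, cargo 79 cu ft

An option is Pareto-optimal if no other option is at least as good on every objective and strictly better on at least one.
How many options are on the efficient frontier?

7

A: not dominated (best fuel economy).
B: not dominated (best price).
C: not dominated.
D: not dominated.
E: not dominated.
F: not dominated.
G: dominated by A (fuel economy 55≥19, price 75≤86, cargo 30≥24).
H: not dominated (best cargo).
Pareto-optimal: A, B, C, D, E, F, H → 7.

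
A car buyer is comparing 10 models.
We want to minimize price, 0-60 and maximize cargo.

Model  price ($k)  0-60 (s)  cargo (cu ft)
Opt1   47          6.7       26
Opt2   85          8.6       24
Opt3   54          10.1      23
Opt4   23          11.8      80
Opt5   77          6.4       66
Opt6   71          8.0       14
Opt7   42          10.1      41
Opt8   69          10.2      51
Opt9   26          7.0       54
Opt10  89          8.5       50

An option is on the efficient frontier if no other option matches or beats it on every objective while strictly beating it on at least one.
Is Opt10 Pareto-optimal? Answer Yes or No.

No

Opt5 vs Opt10: price 77≤89, 0-60 6.4≤8.5, cargo 66≥50 — Opt5 is at least as good on every objective and strictly better on at least one, so Opt5 dominates Opt10.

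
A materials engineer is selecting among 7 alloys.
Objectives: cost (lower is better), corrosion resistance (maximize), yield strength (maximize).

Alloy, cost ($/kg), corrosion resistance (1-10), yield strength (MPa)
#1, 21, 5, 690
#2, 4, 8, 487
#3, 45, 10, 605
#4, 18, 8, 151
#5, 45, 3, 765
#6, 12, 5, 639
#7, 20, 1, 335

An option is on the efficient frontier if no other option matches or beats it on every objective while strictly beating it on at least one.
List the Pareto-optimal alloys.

#1, #2, #3, #5, #6

#1: not dominated.
#2: not dominated (best cost).
#3: not dominated (best corrosion resistance).
#4: dominated by #2 (cost 4≤18, corrosion resistance 8≥8, yield strength 487≥151).
#5: not dominated (best yield strength).
#6: not dominated.
#7: dominated by #2 (cost 4≤20, corrosion resistance 8≥1, yield strength 487≥335).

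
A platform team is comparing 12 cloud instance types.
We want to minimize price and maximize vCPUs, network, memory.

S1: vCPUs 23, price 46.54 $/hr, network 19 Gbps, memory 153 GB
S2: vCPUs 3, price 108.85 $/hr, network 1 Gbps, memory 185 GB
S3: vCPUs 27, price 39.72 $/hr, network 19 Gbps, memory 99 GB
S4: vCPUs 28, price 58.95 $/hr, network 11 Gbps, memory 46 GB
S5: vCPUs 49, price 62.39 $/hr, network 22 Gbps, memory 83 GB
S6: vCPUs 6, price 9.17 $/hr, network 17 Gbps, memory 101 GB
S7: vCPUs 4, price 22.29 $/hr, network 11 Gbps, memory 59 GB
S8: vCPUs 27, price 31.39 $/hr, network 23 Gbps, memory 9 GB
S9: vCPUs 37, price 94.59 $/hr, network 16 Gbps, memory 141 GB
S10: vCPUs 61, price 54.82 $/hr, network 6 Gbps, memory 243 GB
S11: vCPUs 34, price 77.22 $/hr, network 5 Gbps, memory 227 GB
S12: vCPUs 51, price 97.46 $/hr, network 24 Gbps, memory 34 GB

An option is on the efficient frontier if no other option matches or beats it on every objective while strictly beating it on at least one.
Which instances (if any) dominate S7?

S6: vCPUs 6≥4, price 9.17≤22.29, network 17≥11, memory 101≥59 — dominates S7.
Others (S1, S2, S3, S4, S5, S8, S9, S10, S11, S12) are each worse than S7 on at least one objective.

S6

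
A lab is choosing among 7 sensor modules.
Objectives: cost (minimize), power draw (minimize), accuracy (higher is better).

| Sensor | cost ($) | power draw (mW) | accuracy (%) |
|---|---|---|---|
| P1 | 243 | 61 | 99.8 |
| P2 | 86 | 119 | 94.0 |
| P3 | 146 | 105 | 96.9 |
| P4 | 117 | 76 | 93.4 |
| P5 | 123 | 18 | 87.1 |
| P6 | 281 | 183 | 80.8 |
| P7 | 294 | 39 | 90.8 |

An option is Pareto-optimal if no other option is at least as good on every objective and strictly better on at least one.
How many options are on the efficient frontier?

6

P1: not dominated (best accuracy).
P2: not dominated (best cost).
P3: not dominated.
P4: not dominated.
P5: not dominated (best power draw).
P6: dominated by P1 (cost 243≤281, power draw 61≤183, accuracy 99.8≥80.8).
P7: not dominated.
Pareto-optimal: P1, P2, P3, P4, P5, P7 → 6.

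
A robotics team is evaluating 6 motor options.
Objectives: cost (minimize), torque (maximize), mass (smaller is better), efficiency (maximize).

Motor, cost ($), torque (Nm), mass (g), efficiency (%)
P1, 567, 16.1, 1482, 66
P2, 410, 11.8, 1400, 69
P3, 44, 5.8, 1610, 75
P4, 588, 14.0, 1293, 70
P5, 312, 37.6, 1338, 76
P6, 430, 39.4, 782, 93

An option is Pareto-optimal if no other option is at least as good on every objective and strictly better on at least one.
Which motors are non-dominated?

P1: dominated by P5 (cost 312≤567, torque 37.6≥16.1, mass 1338≤1482, efficiency 76≥66).
P2: dominated by P5 (cost 312≤410, torque 37.6≥11.8, mass 1338≤1400, efficiency 76≥69).
P3: not dominated (best cost).
P4: dominated by P6 (cost 430≤588, torque 39.4≥14.0, mass 782≤1293, efficiency 93≥70).
P5: not dominated.
P6: not dominated (best torque).

P3, P5, P6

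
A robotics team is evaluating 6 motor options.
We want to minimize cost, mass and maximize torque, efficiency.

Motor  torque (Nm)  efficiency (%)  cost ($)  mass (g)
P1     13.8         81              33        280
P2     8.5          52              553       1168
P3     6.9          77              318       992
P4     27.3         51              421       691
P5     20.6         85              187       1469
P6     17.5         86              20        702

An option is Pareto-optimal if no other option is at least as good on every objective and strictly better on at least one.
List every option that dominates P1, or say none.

P2: worse on torque (8.5 vs 13.8).
P3: worse on torque (6.9 vs 13.8).
P4: worse on efficiency (51 vs 81).
P5: worse on cost (187 vs 33).
P6: worse on mass (702 vs 280).
No option dominates P1.

none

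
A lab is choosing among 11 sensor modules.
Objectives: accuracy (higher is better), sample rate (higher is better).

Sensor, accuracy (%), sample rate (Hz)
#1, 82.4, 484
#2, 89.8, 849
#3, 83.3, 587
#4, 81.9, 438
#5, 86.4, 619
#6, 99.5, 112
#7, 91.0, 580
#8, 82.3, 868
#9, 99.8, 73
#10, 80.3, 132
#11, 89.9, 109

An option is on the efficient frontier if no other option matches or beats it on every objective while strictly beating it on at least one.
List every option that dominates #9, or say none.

none

#1: worse on accuracy (82.4 vs 99.8).
#2: worse on accuracy (89.8 vs 99.8).
#3: worse on accuracy (83.3 vs 99.8).
#4: worse on accuracy (81.9 vs 99.8).
#5: worse on accuracy (86.4 vs 99.8).
#6: worse on accuracy (99.5 vs 99.8).
#7: worse on accuracy (91.0 vs 99.8).
#8: worse on accuracy (82.3 vs 99.8).
#10: worse on accuracy (80.3 vs 99.8).
#11: worse on accuracy (89.9 vs 99.8).
No option dominates #9.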